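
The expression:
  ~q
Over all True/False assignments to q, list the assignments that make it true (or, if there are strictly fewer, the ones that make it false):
is true only for:
  q=False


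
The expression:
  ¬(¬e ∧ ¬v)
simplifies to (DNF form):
e ∨ v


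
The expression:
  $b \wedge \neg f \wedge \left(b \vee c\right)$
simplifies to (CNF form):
$b \wedge \neg f$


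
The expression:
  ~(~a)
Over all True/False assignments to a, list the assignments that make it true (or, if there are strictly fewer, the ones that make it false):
is true only for:
  a=True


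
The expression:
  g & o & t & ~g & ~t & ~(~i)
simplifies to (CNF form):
False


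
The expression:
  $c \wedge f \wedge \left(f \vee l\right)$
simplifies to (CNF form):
$c \wedge f$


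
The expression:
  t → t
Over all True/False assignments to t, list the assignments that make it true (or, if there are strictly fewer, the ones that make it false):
is always true.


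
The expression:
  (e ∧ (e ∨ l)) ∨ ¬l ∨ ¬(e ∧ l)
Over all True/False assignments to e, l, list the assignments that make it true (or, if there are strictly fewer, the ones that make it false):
is always true.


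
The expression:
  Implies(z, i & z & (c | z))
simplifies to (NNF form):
i | ~z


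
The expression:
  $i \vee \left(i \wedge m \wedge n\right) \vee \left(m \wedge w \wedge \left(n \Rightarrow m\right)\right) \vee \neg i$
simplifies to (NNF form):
$\text{True}$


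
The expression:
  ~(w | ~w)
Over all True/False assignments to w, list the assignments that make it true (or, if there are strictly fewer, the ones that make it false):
is never true.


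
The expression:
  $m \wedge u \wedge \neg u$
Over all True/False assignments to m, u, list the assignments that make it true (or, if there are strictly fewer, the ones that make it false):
is never true.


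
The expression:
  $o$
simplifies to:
$o$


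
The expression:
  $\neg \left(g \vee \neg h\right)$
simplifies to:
$h \wedge \neg g$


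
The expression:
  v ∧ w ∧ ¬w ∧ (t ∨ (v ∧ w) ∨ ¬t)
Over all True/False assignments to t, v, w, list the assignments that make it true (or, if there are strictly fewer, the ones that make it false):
is never true.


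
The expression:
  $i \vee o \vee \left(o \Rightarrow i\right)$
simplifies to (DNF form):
$\text{True}$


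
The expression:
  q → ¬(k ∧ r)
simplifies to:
¬k ∨ ¬q ∨ ¬r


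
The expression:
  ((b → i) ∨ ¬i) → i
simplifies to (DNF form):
i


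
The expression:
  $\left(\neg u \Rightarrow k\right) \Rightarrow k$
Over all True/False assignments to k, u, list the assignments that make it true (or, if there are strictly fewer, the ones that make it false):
is false only for:
  k=False, u=True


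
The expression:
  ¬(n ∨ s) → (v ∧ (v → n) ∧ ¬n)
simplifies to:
n ∨ s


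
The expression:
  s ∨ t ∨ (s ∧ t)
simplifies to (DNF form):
s ∨ t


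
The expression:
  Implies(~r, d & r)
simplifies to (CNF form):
r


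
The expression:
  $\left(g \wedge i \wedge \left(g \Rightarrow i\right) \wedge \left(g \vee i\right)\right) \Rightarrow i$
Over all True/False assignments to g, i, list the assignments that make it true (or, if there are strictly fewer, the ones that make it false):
is always true.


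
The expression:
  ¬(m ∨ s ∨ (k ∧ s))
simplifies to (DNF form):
¬m ∧ ¬s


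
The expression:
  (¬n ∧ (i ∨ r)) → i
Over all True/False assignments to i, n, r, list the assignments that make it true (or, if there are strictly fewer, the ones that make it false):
is false only for:
  i=False, n=False, r=True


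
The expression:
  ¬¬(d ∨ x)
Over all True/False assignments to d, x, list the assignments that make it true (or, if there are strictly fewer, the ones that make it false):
is false only for:
  d=False, x=False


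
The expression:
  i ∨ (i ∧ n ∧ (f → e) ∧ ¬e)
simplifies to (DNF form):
i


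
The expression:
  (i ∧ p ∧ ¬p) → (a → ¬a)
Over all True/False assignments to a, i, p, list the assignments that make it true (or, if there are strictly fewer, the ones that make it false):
is always true.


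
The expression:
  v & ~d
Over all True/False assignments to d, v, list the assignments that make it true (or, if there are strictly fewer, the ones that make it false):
is true only for:
  d=False, v=True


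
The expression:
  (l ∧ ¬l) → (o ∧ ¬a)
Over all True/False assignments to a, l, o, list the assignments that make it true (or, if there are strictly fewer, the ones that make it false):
is always true.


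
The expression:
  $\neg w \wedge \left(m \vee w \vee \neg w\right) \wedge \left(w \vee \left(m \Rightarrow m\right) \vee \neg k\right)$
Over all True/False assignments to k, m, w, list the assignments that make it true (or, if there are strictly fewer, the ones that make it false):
is true only for:
  k=False, m=False, w=False;
  k=False, m=True, w=False;
  k=True, m=False, w=False;
  k=True, m=True, w=False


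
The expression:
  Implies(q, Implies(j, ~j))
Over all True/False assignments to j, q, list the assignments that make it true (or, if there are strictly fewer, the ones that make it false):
is false only for:
  j=True, q=True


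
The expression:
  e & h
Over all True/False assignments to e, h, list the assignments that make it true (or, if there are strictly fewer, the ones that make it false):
is true only for:
  e=True, h=True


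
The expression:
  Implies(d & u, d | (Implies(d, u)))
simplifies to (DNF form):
True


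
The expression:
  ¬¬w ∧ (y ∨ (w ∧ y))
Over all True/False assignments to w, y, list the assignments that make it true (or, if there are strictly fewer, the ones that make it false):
is true only for:
  w=True, y=True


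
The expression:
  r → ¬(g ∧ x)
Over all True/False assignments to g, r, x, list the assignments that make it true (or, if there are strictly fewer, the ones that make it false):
is false only for:
  g=True, r=True, x=True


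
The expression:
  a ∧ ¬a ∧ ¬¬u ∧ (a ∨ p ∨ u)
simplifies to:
False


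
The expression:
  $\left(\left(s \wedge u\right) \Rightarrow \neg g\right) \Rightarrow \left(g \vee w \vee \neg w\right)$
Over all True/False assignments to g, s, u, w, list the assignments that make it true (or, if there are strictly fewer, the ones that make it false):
is always true.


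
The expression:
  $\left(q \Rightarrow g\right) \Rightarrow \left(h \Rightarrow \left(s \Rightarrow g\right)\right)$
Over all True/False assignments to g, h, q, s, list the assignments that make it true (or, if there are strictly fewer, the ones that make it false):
is false only for:
  g=False, h=True, q=False, s=True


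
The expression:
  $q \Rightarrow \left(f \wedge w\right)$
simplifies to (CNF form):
$\left(f \vee \neg q\right) \wedge \left(w \vee \neg q\right)$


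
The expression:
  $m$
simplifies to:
$m$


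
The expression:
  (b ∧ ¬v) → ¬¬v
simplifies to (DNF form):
v ∨ ¬b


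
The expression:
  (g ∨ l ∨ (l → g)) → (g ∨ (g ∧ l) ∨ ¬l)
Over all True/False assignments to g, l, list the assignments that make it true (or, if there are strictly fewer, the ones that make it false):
is false only for:
  g=False, l=True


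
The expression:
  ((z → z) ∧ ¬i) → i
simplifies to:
i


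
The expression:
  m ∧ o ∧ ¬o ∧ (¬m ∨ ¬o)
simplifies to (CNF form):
False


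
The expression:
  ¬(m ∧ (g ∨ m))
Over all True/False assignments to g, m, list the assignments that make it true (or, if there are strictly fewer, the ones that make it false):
is true only for:
  g=False, m=False;
  g=True, m=False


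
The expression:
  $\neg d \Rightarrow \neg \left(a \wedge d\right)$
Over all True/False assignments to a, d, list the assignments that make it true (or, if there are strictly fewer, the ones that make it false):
is always true.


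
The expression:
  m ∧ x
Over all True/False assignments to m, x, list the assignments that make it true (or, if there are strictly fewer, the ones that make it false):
is true only for:
  m=True, x=True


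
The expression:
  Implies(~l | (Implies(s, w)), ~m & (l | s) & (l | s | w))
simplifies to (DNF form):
(l & ~m) | (s & ~m) | (l & s & ~w)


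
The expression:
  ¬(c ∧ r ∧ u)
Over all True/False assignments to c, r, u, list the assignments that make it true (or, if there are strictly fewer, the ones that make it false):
is false only for:
  c=True, r=True, u=True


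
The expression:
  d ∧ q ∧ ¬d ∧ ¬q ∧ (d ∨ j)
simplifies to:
False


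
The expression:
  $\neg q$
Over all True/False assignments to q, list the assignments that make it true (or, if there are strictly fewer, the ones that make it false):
is true only for:
  q=False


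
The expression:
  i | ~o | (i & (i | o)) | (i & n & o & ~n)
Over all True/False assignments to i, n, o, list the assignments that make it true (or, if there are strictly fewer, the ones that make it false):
is false only for:
  i=False, n=False, o=True;
  i=False, n=True, o=True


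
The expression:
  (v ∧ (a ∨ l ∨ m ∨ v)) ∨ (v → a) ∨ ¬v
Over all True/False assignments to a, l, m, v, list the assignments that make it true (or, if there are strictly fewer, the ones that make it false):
is always true.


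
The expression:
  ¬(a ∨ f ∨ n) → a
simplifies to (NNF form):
a ∨ f ∨ n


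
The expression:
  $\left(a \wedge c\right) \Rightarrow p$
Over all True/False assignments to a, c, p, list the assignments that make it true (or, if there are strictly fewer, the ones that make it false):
is false only for:
  a=True, c=True, p=False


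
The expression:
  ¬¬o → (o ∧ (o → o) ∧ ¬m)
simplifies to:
¬m ∨ ¬o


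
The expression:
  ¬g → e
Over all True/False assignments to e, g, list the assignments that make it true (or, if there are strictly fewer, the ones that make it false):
is false only for:
  e=False, g=False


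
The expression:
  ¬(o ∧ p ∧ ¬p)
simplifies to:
True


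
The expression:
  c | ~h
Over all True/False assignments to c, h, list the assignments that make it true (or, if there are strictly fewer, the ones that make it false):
is false only for:
  c=False, h=True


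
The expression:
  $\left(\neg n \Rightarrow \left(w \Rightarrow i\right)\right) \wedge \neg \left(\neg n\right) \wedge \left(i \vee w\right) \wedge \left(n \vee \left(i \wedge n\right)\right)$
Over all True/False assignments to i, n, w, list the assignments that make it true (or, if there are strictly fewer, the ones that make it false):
is true only for:
  i=False, n=True, w=True;
  i=True, n=True, w=False;
  i=True, n=True, w=True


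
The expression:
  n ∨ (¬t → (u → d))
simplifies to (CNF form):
d ∨ n ∨ t ∨ ¬u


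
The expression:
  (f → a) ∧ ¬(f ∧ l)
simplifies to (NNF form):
(a ∧ ¬l) ∨ ¬f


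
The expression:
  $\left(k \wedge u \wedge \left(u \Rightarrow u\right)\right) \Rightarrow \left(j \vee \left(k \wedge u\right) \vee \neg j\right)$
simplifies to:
$\text{True}$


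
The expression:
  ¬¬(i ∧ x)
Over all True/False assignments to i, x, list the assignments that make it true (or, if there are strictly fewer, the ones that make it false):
is true only for:
  i=True, x=True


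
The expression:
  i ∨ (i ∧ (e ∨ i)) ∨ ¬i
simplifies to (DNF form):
True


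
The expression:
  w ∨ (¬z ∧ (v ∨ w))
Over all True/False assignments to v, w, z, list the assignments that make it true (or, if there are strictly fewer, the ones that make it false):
is false only for:
  v=False, w=False, z=False;
  v=False, w=False, z=True;
  v=True, w=False, z=True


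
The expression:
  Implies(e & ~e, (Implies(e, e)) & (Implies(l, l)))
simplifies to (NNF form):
True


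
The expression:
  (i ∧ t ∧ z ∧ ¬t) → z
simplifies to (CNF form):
True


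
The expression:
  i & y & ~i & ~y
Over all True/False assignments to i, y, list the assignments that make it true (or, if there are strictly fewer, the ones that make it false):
is never true.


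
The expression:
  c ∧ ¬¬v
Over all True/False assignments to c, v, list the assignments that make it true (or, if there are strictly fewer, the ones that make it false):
is true only for:
  c=True, v=True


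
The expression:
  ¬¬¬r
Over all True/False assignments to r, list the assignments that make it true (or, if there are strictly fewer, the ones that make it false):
is true only for:
  r=False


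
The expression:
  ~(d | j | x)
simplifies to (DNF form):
~d & ~j & ~x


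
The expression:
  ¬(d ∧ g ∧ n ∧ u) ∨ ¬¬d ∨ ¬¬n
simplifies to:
True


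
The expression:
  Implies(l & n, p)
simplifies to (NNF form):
p | ~l | ~n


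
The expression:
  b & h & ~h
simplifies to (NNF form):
False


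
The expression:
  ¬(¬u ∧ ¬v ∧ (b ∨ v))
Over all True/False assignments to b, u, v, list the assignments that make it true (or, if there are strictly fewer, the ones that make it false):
is false only for:
  b=True, u=False, v=False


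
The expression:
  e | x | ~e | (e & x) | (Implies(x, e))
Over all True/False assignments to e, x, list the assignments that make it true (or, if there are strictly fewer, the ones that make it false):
is always true.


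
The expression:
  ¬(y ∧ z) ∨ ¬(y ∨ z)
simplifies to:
¬y ∨ ¬z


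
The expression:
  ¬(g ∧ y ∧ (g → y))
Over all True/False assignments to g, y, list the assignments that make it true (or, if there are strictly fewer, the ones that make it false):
is false only for:
  g=True, y=True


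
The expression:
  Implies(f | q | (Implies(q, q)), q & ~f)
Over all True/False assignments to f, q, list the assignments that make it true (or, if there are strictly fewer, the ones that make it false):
is true only for:
  f=False, q=True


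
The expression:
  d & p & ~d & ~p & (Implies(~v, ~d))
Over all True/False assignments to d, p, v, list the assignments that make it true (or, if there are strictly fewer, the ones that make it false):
is never true.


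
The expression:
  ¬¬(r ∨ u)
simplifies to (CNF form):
r ∨ u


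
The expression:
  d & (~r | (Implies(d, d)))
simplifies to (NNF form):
d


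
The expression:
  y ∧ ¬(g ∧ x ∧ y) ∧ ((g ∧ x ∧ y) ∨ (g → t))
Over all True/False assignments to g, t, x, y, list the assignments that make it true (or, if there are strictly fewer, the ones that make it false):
is true only for:
  g=False, t=False, x=False, y=True;
  g=False, t=False, x=True, y=True;
  g=False, t=True, x=False, y=True;
  g=False, t=True, x=True, y=True;
  g=True, t=True, x=False, y=True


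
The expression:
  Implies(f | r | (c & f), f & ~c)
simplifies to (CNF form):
(f | ~r) & (~c | ~f)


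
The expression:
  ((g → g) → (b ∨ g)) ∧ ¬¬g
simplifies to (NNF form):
g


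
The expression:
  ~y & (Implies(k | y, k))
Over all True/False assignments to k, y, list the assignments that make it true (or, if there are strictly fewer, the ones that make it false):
is true only for:
  k=False, y=False;
  k=True, y=False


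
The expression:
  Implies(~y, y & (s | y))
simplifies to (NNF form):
y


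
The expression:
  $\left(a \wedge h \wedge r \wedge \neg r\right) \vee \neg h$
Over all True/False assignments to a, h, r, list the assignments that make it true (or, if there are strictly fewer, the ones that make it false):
is true only for:
  a=False, h=False, r=False;
  a=False, h=False, r=True;
  a=True, h=False, r=False;
  a=True, h=False, r=True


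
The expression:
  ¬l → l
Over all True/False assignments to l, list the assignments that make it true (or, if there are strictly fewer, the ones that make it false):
is true only for:
  l=True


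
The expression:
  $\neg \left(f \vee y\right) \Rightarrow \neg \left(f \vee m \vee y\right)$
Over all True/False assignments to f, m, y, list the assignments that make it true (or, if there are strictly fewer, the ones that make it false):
is false only for:
  f=False, m=True, y=False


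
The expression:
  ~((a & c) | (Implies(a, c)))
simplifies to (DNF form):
a & ~c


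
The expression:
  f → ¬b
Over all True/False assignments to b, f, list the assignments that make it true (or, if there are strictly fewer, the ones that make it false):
is false only for:
  b=True, f=True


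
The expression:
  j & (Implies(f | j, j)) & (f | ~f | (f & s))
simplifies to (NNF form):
j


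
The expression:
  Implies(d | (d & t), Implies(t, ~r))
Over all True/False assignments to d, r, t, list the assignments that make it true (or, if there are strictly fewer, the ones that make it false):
is false only for:
  d=True, r=True, t=True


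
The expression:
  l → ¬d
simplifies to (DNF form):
¬d ∨ ¬l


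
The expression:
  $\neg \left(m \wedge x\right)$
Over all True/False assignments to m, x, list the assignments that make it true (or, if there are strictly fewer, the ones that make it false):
is false only for:
  m=True, x=True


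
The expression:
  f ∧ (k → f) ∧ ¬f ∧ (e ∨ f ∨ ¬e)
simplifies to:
False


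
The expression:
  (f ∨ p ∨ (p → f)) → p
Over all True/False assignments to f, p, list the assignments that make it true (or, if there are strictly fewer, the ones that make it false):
is true only for:
  f=False, p=True;
  f=True, p=True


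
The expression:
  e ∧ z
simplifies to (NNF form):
e ∧ z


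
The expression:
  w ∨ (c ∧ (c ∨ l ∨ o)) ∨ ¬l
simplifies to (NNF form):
c ∨ w ∨ ¬l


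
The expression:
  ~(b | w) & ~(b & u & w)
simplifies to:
~b & ~w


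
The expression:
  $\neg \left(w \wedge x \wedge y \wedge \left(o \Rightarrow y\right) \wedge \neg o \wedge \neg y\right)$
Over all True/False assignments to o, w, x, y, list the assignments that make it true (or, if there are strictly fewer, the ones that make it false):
is always true.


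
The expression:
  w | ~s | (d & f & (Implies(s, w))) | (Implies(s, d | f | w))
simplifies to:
d | f | w | ~s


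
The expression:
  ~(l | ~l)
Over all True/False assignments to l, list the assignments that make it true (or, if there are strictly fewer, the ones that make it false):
is never true.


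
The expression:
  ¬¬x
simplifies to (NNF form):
x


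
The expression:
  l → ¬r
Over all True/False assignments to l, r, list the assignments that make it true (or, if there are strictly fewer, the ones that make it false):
is false only for:
  l=True, r=True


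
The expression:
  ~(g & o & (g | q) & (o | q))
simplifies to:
~g | ~o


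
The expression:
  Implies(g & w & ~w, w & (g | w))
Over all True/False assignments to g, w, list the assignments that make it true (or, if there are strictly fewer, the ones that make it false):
is always true.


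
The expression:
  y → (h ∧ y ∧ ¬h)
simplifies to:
¬y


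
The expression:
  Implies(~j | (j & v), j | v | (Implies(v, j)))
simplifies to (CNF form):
True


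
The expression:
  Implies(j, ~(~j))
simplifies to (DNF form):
True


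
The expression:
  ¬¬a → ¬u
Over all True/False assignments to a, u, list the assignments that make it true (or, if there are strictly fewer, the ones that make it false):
is false only for:
  a=True, u=True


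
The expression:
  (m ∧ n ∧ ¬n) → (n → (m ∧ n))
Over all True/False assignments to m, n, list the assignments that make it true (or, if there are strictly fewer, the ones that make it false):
is always true.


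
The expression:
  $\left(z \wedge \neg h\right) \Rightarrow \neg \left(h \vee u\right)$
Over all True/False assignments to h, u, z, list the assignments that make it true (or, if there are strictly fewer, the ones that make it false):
is false only for:
  h=False, u=True, z=True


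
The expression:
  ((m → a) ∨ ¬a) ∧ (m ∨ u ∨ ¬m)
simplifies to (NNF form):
True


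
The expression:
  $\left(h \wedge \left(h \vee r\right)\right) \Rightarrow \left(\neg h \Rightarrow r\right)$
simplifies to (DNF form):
$\text{True}$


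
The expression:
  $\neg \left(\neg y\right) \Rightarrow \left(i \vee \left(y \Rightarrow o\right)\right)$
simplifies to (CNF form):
$i \vee o \vee \neg y$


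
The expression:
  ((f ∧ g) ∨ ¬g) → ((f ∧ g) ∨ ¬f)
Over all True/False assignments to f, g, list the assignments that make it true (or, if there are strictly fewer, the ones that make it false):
is false only for:
  f=True, g=False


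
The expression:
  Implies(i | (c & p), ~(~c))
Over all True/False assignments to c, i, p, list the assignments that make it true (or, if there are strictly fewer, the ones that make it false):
is false only for:
  c=False, i=True, p=False;
  c=False, i=True, p=True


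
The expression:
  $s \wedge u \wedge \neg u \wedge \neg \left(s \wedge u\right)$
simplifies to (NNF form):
$\text{False}$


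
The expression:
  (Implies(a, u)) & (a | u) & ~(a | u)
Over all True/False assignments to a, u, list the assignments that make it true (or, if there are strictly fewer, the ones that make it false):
is never true.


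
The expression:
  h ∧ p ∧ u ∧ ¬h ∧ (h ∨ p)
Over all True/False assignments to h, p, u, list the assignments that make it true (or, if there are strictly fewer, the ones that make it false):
is never true.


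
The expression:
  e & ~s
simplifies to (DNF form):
e & ~s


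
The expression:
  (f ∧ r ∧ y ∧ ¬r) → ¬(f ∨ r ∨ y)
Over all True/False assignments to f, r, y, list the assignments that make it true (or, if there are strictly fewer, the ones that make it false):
is always true.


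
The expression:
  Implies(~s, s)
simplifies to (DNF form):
s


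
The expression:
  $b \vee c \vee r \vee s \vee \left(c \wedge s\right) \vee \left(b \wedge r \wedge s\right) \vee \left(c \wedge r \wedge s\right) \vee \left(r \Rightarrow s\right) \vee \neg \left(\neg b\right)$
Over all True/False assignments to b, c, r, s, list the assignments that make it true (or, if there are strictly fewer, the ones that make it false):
is always true.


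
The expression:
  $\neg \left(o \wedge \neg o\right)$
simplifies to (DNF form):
$\text{True}$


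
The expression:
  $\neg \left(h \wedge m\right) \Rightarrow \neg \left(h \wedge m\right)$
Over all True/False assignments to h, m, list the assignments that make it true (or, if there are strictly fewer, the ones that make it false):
is always true.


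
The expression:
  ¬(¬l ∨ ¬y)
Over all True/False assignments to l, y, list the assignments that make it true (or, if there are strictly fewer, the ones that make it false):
is true only for:
  l=True, y=True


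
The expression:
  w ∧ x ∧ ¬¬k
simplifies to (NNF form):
k ∧ w ∧ x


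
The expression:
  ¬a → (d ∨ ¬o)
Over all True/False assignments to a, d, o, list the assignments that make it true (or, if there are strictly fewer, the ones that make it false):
is false only for:
  a=False, d=False, o=True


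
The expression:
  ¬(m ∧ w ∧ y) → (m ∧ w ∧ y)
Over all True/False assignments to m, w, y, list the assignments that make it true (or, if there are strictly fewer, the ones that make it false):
is true only for:
  m=True, w=True, y=True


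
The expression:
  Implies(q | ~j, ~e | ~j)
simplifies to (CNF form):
~e | ~j | ~q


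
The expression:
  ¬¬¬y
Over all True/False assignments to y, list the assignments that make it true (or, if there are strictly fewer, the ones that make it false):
is true only for:
  y=False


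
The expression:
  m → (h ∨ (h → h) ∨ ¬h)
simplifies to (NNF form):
True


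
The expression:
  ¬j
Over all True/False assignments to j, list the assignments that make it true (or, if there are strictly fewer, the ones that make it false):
is true only for:
  j=False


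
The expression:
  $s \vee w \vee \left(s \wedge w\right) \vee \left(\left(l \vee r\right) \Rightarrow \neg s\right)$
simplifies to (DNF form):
$\text{True}$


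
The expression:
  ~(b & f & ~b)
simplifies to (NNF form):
True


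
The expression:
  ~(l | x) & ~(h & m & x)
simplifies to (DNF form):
~l & ~x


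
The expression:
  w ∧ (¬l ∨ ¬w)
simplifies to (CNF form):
w ∧ ¬l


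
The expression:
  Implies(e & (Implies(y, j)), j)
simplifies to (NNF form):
j | y | ~e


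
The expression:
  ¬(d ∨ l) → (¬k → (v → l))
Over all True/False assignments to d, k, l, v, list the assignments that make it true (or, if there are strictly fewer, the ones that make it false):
is false only for:
  d=False, k=False, l=False, v=True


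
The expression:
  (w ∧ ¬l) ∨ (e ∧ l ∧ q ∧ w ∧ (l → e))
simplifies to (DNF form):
(w ∧ ¬l) ∨ (e ∧ q ∧ w)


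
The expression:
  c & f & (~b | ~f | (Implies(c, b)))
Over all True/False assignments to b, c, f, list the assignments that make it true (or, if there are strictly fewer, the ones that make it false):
is true only for:
  b=False, c=True, f=True;
  b=True, c=True, f=True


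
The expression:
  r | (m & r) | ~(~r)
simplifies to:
r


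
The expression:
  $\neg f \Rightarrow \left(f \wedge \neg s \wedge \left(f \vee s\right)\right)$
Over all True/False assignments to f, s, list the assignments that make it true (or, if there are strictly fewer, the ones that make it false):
is true only for:
  f=True, s=False;
  f=True, s=True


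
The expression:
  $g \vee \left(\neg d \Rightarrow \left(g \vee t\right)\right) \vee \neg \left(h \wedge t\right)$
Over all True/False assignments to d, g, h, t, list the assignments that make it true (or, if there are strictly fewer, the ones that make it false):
is always true.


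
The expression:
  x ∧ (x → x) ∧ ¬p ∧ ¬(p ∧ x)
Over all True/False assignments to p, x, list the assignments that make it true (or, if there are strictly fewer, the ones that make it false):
is true only for:
  p=False, x=True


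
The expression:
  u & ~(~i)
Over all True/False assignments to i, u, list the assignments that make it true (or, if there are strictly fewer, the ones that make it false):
is true only for:
  i=True, u=True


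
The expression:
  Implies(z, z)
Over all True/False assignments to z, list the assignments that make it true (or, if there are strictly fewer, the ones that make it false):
is always true.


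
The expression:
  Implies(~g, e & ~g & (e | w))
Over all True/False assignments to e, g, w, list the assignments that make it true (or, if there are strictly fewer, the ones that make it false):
is false only for:
  e=False, g=False, w=False;
  e=False, g=False, w=True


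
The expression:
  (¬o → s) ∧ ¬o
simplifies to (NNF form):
s ∧ ¬o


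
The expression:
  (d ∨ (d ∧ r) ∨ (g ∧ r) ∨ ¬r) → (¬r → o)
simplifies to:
o ∨ r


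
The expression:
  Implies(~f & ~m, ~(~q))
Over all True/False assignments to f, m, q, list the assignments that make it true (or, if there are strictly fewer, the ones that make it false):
is false only for:
  f=False, m=False, q=False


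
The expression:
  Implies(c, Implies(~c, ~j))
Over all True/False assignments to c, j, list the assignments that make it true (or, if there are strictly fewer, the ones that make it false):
is always true.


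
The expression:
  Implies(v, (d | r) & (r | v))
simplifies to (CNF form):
d | r | ~v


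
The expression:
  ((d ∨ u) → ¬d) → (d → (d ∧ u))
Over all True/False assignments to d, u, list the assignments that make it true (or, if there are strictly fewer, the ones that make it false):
is always true.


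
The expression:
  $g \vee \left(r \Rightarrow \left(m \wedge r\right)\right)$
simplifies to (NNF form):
$g \vee m \vee \neg r$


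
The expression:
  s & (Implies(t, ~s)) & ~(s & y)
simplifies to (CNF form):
s & ~t & ~y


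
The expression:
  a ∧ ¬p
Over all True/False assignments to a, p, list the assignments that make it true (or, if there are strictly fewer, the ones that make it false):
is true only for:
  a=True, p=False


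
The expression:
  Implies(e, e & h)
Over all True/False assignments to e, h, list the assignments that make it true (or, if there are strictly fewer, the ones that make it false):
is false only for:
  e=True, h=False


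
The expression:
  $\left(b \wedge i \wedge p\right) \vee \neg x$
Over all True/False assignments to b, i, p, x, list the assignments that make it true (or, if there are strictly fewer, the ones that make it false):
is false only for:
  b=False, i=False, p=False, x=True;
  b=False, i=False, p=True, x=True;
  b=False, i=True, p=False, x=True;
  b=False, i=True, p=True, x=True;
  b=True, i=False, p=False, x=True;
  b=True, i=False, p=True, x=True;
  b=True, i=True, p=False, x=True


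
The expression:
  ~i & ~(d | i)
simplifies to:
~d & ~i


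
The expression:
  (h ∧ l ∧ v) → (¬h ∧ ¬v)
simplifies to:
¬h ∨ ¬l ∨ ¬v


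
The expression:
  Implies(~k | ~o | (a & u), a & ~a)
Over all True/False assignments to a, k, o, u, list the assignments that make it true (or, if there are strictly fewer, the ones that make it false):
is true only for:
  a=False, k=True, o=True, u=False;
  a=False, k=True, o=True, u=True;
  a=True, k=True, o=True, u=False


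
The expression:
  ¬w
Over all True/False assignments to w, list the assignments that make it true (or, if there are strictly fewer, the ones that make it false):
is true only for:
  w=False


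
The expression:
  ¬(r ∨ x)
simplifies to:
¬r ∧ ¬x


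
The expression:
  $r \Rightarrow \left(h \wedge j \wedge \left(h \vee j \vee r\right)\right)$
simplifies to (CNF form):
$\left(h \vee \neg r\right) \wedge \left(j \vee \neg r\right)$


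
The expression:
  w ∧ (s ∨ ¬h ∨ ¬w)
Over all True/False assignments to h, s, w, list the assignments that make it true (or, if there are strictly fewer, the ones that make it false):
is true only for:
  h=False, s=False, w=True;
  h=False, s=True, w=True;
  h=True, s=True, w=True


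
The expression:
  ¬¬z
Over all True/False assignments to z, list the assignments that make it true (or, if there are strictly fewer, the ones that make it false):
is true only for:
  z=True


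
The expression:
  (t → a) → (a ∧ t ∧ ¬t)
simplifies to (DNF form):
t ∧ ¬a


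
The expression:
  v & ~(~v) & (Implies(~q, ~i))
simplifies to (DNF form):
(q & v) | (v & ~i)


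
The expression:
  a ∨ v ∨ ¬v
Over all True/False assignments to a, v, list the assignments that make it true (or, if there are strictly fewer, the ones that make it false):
is always true.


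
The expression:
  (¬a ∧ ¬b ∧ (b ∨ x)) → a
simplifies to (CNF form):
a ∨ b ∨ ¬x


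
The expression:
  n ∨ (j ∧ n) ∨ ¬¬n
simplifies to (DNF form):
n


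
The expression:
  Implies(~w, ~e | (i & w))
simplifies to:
w | ~e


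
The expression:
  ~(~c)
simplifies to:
c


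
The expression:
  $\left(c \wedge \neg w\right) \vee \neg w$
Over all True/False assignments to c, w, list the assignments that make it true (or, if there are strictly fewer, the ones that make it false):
is true only for:
  c=False, w=False;
  c=True, w=False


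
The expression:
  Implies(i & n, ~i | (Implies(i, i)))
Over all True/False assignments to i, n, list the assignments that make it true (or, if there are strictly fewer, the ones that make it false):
is always true.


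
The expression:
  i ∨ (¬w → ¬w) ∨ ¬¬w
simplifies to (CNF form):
True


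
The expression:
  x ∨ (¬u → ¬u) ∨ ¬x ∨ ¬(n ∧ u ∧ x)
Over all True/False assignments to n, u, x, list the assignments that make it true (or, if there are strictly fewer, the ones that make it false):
is always true.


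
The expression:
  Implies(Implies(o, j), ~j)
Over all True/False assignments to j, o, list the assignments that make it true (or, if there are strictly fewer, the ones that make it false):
is true only for:
  j=False, o=False;
  j=False, o=True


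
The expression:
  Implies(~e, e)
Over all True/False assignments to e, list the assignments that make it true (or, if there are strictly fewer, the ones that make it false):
is true only for:
  e=True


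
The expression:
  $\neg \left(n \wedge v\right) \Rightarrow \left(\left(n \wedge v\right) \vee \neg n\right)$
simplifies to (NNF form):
$v \vee \neg n$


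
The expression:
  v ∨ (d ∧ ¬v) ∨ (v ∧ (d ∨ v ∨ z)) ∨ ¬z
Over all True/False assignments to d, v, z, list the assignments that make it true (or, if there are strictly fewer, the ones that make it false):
is false only for:
  d=False, v=False, z=True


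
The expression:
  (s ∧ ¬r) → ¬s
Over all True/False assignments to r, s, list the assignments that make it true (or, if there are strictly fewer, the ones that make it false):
is false only for:
  r=False, s=True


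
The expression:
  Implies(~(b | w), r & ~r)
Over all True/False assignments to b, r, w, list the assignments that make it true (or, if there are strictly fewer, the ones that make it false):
is false only for:
  b=False, r=False, w=False;
  b=False, r=True, w=False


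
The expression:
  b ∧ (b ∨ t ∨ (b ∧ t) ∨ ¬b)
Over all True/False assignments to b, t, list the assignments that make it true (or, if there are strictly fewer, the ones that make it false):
is true only for:
  b=True, t=False;
  b=True, t=True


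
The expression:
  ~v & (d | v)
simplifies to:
d & ~v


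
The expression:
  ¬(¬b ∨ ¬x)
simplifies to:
b ∧ x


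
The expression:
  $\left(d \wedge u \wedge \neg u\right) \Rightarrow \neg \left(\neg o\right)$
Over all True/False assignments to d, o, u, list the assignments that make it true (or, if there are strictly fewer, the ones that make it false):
is always true.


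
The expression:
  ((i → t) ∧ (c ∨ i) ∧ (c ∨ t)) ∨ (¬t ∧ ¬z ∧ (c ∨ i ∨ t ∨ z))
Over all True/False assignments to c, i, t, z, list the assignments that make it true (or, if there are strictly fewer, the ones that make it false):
is false only for:
  c=False, i=False, t=False, z=False;
  c=False, i=False, t=False, z=True;
  c=False, i=False, t=True, z=False;
  c=False, i=False, t=True, z=True;
  c=False, i=True, t=False, z=True;
  c=True, i=True, t=False, z=True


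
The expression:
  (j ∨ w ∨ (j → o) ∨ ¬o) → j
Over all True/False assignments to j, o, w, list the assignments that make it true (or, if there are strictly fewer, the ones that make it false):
is true only for:
  j=True, o=False, w=False;
  j=True, o=False, w=True;
  j=True, o=True, w=False;
  j=True, o=True, w=True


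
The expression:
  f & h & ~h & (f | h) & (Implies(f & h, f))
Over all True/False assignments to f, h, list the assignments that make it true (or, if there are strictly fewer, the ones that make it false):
is never true.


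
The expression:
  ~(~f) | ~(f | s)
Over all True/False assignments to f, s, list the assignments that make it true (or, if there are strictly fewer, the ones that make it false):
is false only for:
  f=False, s=True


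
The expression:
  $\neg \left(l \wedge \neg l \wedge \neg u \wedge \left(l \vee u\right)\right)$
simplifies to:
$\text{True}$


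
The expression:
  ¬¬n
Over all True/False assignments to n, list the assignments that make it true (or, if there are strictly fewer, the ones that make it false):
is true only for:
  n=True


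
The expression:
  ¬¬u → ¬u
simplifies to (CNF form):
¬u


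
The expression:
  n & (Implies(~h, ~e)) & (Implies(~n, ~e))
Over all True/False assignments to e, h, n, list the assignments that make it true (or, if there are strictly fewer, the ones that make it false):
is true only for:
  e=False, h=False, n=True;
  e=False, h=True, n=True;
  e=True, h=True, n=True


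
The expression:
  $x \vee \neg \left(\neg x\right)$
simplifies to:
$x$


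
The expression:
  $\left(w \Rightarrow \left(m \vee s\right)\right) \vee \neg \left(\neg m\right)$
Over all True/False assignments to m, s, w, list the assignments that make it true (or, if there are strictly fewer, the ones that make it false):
is false only for:
  m=False, s=False, w=True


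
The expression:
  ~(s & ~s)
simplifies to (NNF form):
True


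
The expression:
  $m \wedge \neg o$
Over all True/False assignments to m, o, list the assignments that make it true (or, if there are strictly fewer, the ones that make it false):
is true only for:
  m=True, o=False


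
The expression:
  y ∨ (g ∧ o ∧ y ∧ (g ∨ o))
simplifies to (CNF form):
y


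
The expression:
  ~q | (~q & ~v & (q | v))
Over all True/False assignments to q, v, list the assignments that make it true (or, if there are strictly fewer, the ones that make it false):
is true only for:
  q=False, v=False;
  q=False, v=True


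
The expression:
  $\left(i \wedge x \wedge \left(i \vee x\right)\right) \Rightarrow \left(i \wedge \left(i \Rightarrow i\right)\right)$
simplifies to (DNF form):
$\text{True}$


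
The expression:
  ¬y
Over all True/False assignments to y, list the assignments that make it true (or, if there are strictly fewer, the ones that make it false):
is true only for:
  y=False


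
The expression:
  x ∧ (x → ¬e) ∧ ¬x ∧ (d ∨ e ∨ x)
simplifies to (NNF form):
False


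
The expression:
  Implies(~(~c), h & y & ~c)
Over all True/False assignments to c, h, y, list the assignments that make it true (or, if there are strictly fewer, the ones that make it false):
is true only for:
  c=False, h=False, y=False;
  c=False, h=False, y=True;
  c=False, h=True, y=False;
  c=False, h=True, y=True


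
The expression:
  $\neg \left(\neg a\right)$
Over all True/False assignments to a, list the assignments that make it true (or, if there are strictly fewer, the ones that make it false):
is true only for:
  a=True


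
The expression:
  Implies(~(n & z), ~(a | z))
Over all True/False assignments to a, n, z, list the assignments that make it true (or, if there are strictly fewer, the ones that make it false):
is true only for:
  a=False, n=False, z=False;
  a=False, n=True, z=False;
  a=False, n=True, z=True;
  a=True, n=True, z=True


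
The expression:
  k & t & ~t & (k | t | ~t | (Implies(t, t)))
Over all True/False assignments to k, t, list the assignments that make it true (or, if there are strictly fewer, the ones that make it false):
is never true.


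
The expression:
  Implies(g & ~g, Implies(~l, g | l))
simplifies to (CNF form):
True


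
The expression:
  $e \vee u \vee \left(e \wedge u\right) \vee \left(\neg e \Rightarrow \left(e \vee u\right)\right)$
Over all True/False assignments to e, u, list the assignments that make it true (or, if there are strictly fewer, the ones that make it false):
is false only for:
  e=False, u=False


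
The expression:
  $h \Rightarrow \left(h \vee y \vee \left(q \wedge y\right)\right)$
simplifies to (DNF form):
$\text{True}$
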